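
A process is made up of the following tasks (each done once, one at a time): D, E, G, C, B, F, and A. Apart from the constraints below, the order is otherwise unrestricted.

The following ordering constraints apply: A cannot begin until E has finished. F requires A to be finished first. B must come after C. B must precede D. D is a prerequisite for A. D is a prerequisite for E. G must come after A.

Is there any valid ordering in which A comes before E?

The constraints give a chain E → A, which forces E before A.
Hence A can never be scheduled before E.

No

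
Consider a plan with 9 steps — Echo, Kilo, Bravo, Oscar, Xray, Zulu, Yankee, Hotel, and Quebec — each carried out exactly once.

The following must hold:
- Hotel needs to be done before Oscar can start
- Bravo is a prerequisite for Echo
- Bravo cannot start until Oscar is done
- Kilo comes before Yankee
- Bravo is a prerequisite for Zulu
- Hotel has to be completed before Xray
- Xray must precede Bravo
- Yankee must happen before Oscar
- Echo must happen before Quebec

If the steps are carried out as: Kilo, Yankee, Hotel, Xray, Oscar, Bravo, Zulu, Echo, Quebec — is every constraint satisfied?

Every stated constraint is respected: Yankee sits at position 2, ahead of Oscar at position 5, and each of the other listed pairs likewise has the predecessor earlier in the sequence.

Yes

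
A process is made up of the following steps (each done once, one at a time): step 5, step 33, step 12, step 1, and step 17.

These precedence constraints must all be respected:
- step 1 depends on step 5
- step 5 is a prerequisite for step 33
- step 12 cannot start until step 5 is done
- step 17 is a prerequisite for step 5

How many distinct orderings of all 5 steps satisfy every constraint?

6

Step 17 is the only step with nothing required before it, so every ordering starts there.
Counting all ways to extend the partial order to a total order gives 6.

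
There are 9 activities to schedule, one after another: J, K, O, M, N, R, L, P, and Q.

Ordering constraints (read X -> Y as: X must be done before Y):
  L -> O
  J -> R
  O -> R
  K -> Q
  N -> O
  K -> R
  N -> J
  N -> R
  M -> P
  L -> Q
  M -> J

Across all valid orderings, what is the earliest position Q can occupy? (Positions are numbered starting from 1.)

3

Every activity that must precede Q has to come before it. Tracing all chains that end at Q, those activities are: K, L — 2 in total.
So at minimum 2 activities come before Q, putting Q no earlier than position 3. That position is achievable by scheduling exactly those predecessors first.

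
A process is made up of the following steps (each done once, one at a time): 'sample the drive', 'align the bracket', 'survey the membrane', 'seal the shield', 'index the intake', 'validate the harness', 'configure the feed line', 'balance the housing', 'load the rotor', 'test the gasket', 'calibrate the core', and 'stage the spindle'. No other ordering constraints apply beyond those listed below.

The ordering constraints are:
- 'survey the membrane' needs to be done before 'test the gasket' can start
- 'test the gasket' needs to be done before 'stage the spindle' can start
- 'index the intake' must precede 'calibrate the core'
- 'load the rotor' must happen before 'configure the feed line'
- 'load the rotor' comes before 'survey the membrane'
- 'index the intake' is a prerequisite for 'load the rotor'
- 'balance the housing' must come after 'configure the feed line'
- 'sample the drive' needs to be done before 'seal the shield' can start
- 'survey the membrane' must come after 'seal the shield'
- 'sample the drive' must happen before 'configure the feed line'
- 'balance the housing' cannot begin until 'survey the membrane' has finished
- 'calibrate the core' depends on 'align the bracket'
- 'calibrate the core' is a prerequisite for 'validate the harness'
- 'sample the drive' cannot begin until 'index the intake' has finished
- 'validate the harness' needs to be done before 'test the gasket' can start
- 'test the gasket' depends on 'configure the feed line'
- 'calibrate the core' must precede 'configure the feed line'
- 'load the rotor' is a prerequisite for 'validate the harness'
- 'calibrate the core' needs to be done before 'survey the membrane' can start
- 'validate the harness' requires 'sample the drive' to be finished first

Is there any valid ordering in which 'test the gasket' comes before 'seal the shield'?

There is a dependency chain 'seal the shield' → 'survey the membrane' → 'test the gasket', so 'test the gasket' always comes after 'seal the shield'.
Hence 'test the gasket' can never be scheduled before 'seal the shield'.

No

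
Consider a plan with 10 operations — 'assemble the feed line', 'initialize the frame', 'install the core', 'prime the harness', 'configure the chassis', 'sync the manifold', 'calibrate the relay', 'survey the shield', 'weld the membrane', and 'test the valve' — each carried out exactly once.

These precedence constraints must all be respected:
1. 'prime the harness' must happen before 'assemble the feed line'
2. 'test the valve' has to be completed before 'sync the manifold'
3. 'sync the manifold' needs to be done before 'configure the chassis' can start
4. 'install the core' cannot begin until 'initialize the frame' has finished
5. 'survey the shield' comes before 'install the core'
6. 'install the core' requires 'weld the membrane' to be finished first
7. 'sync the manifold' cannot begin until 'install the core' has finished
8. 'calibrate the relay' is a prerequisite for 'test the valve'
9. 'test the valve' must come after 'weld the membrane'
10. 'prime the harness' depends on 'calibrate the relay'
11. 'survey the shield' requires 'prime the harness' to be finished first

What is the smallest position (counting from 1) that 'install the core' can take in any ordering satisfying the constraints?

The operations that are forced before 'install the core', directly or transitively, are 'initialize the frame', 'prime the harness', 'calibrate the relay', 'survey the shield', 'weld the membrane'. That's 5 operations.
With 5 mandatory predecessors, the earliest 'install the core' can sit is position 5+1 = 6, and placing just those 5 first achieves it.

6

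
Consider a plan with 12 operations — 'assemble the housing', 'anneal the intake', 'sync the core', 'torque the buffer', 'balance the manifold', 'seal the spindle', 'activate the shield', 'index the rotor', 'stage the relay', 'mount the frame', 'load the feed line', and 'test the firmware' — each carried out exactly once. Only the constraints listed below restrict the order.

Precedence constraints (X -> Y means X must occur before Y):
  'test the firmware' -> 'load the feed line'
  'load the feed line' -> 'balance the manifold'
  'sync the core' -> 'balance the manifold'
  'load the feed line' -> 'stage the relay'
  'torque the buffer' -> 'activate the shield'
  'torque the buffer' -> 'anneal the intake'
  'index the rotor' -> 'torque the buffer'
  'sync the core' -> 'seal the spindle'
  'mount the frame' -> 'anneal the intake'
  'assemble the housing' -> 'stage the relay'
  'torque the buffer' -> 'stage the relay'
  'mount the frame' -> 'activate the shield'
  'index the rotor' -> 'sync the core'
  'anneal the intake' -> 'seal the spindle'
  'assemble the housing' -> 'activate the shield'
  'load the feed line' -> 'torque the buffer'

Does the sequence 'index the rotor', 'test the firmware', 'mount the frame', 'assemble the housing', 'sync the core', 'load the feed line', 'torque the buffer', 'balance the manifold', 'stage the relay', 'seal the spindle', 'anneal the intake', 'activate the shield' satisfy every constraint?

In the proposed order, 'seal the spindle' appears before 'anneal the intake'.
But one of the constraints requires 'anneal the intake' before 'seal the spindle', so this ordering violates it.

No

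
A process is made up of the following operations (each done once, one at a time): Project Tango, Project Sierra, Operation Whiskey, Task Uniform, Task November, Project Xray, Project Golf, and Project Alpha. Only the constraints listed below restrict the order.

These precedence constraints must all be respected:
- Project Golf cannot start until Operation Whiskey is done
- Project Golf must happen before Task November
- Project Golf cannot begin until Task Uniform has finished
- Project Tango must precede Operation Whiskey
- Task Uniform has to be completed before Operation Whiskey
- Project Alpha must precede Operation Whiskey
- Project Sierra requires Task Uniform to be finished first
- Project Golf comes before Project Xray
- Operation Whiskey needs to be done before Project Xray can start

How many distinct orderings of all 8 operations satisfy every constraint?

72

3 operations have no prerequisites (Project Tango, Task Uniform, Project Alpha), so any of them could come first.
Enumerating by repeatedly choosing an available operation (one whose prerequisites are all placed) gives 72 distinct complete orderings.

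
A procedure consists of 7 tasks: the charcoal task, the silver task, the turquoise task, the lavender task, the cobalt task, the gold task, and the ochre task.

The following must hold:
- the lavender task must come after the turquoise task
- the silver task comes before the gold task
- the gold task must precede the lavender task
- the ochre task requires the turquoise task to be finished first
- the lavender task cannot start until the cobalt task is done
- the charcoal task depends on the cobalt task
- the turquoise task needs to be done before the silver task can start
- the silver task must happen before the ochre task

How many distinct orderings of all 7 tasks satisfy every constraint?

The tasks with no prerequisites are the turquoise task, the cobalt task; any of them can be placed first.
Counting all ways to extend the partial order to a total order gives 58.

58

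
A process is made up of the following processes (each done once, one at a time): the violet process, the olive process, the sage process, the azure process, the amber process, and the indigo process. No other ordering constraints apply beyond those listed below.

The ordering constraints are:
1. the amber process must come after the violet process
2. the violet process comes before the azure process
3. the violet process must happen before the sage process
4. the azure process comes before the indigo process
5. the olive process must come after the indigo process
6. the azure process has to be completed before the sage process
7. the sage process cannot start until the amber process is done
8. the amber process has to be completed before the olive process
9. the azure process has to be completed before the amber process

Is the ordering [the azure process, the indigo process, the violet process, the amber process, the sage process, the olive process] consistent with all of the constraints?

The sequence places the azure process ahead of the violet process.
But one of the constraints requires the violet process before the azure process, so this ordering violates it.

No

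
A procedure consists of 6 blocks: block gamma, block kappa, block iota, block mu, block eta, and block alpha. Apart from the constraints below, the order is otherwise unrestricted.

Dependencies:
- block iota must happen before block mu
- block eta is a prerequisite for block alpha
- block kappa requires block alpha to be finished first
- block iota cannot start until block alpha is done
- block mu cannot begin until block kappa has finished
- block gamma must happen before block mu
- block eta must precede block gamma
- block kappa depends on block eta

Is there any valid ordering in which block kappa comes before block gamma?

Yes

Nothing in the constraints forces block gamma before block kappa — there is no chain from block gamma to block kappa.
That means at least one valid schedule has block kappa before block gamma.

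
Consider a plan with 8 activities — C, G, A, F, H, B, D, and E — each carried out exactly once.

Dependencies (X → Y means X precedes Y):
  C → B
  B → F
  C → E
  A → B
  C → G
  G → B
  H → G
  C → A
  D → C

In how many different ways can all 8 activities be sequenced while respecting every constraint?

2 activities have no prerequisites (H, D), so any of them could come first.
Enumerating by repeatedly choosing an available activity (one whose prerequisites are all placed) gives 38 distinct complete orderings.

38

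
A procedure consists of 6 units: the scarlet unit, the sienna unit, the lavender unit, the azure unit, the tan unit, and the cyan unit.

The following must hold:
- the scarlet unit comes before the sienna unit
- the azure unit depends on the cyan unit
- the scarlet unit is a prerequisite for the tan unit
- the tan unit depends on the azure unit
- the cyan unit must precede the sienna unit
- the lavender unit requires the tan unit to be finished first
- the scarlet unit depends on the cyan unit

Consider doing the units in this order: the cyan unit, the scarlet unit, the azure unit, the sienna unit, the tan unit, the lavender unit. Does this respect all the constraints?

Every stated constraint is respected: the cyan unit sits at position 1, ahead of the sienna unit at position 4, and each of the other listed pairs likewise has the predecessor earlier in the sequence.

Yes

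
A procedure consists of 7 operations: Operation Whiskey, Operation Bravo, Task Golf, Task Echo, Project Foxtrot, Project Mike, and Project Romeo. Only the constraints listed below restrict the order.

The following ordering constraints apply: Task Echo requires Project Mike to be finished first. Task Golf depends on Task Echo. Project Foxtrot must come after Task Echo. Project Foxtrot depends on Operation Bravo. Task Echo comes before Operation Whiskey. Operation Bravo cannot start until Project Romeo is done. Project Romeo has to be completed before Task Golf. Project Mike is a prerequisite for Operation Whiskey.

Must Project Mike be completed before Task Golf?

Following the dependencies: Project Mike → Task Echo → Task Golf.
So Project Mike must precede Task Golf in any valid ordering.

Yes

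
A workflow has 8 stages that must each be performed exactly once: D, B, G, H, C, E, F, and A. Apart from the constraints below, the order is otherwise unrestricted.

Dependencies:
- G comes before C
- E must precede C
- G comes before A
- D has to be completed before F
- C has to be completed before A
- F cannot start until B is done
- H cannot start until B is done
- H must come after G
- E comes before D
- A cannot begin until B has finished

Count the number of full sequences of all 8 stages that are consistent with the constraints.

3 stages have no prerequisites (B, G, E), so any of them could come first.
Enumerating by repeatedly choosing an available stage (one whose prerequisites are all placed) gives 327 distinct complete orderings.

327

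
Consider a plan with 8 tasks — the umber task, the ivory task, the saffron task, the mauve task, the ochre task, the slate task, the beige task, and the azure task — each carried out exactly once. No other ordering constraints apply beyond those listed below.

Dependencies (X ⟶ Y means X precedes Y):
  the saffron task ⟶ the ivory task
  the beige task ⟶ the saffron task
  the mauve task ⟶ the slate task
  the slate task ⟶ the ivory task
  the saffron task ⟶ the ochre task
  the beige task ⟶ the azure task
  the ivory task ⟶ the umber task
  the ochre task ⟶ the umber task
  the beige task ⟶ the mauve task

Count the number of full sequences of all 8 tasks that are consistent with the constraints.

The beige task is the only task with nothing required before it, so every ordering starts there.
Enumerating by repeatedly choosing an available task (one whose prerequisites are all placed) gives 63 distinct complete orderings.

63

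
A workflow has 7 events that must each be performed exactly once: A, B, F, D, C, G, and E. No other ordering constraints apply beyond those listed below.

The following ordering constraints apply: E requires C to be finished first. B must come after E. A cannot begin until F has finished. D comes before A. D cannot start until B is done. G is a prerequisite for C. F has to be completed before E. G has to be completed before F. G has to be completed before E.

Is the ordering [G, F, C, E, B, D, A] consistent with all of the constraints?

Yes

Going through the constraints one by one, each required predecessor appears earlier in the sequence than its dependent — e.g. F (position 2) is before A (position 7), as required.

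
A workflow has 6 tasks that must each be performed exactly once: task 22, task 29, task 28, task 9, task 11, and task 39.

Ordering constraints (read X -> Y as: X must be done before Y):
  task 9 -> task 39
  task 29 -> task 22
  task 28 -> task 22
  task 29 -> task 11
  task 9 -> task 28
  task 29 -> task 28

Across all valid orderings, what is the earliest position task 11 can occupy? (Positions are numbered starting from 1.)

The only task forced before task 11 (directly or transitively) is task 29.
So at minimum 1 task comes before task 11, putting task 11 no earlier than position 2. That position is achievable by scheduling exactly that predecessor first.

2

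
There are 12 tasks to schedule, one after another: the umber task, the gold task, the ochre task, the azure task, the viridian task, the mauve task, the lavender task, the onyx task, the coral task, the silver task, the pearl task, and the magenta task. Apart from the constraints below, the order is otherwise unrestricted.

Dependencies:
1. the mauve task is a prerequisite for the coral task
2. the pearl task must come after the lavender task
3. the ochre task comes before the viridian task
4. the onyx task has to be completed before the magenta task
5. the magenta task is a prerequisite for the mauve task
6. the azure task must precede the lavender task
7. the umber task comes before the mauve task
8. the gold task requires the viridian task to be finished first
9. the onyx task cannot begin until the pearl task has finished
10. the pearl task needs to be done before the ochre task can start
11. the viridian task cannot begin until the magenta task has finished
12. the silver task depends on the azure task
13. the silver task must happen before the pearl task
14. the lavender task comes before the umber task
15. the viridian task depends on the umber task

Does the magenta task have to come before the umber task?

The magenta task and the umber task are not related by any chain of constraints.
There exist valid orderings with the umber task before the magenta task, so the magenta task is not required to come first.

No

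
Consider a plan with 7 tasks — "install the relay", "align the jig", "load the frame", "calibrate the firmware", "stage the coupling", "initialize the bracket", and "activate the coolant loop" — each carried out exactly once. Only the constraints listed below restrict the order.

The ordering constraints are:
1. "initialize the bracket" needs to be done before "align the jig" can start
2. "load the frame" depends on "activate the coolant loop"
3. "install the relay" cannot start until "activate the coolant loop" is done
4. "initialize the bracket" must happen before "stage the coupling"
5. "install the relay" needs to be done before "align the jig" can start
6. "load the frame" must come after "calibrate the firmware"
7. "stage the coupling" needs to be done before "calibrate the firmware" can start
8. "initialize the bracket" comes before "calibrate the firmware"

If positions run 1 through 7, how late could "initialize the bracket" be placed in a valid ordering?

3

The tasks that are forced after "initialize the bracket", directly or by a chain of constraints, are "align the jig", "load the frame", "calibrate the firmware", "stage the coupling". That's 4 tasks.
So at least 4 tasks follow "initialize the bracket", putting "initialize the bracket" no later than position 3. That position is achievable by scheduling everything else first.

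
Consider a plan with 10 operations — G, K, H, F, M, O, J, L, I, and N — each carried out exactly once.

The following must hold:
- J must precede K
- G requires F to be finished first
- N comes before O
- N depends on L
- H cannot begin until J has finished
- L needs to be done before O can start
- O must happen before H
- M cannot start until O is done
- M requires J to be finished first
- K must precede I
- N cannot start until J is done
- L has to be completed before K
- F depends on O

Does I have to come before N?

I and N are not related by any chain of constraints.
So I can come before N or after — it is not forced.

No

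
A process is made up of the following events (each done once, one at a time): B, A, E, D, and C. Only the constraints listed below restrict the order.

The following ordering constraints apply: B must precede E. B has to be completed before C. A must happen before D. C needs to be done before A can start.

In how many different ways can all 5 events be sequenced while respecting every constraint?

4

B is the only event with nothing required before it, so every ordering starts there.
Enumerating by repeatedly choosing an available event (one whose prerequisites are all placed) gives 4 distinct complete orderings.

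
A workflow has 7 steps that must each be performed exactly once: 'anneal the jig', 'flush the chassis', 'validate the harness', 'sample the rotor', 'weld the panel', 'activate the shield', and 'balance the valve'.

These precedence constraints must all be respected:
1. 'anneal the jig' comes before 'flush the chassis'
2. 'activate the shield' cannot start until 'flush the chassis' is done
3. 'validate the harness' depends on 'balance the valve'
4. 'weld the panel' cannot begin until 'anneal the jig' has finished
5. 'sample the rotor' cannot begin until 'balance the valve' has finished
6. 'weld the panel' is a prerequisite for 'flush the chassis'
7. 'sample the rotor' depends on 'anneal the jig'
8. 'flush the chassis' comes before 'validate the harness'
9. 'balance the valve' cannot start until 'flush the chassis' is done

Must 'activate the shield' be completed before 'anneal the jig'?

No

There is a chain 'anneal the jig' → 'flush the chassis' → 'activate the shield', which puts 'anneal the jig' before 'activate the shield'.
So 'activate the shield' does not have to come before 'anneal the jig' — it cannot.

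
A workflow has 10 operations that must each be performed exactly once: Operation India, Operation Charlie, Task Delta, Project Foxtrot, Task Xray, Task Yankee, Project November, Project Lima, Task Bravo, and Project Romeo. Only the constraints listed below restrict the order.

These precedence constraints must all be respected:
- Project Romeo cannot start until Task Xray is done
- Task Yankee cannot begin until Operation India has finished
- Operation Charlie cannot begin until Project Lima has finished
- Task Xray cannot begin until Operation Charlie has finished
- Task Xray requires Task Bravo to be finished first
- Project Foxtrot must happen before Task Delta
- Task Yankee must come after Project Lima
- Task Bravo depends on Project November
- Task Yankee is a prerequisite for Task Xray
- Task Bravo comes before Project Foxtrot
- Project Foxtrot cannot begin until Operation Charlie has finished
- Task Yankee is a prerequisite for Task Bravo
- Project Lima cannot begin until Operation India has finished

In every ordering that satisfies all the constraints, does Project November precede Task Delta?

Yes

Tracing the constraints gives a chain: Project November → Task Bravo → Project Foxtrot → Task Delta.
Hence Project November necessarily comes before Task Delta.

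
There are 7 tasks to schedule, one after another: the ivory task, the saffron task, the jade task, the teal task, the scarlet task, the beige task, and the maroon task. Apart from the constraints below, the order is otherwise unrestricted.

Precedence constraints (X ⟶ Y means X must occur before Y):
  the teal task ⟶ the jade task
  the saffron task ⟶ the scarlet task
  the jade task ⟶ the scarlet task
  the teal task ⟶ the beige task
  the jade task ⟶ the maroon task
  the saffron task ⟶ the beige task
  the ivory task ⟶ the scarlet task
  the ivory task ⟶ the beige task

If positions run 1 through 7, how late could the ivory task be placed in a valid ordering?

Every task that must follow the ivory task has to come after it. Tracing all chains starting from the ivory task, those tasks are: the scarlet task, the beige task — 2 in total.
So at least 2 tasks follow the ivory task, putting the ivory task no later than position 5. That position is achievable by scheduling everything else first.

5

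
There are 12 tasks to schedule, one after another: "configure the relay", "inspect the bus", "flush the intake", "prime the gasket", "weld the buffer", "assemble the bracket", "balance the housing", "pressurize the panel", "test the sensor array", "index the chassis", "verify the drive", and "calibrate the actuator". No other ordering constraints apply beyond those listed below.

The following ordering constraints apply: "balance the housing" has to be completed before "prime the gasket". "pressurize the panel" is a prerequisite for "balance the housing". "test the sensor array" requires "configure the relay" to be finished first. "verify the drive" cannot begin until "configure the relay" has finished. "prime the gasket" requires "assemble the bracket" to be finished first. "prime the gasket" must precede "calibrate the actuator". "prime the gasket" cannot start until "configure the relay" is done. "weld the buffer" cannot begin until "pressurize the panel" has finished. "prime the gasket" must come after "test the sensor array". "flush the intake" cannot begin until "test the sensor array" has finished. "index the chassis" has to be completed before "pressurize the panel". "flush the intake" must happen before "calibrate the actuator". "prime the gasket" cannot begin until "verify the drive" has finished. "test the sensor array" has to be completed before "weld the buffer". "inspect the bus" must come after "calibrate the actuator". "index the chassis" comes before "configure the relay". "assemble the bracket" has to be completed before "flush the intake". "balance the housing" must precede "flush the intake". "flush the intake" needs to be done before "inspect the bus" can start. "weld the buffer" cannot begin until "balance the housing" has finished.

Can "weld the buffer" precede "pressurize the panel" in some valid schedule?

There is a dependency chain "pressurize the panel" → "weld the buffer", so "weld the buffer" always comes after "pressurize the panel".
Hence "weld the buffer" can never be scheduled before "pressurize the panel".

No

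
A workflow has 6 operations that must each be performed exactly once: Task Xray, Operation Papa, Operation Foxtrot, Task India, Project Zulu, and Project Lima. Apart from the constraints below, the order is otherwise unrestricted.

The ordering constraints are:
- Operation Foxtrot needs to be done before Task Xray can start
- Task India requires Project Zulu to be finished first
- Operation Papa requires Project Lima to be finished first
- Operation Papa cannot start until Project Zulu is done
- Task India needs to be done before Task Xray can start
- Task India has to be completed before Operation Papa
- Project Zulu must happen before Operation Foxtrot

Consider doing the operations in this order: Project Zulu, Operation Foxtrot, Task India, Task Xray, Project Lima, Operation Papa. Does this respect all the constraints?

Yes

Going through the constraints one by one, each required predecessor appears earlier in the sequence than its dependent — e.g. Project Zulu (position 1) is before Operation Papa (position 6), as required.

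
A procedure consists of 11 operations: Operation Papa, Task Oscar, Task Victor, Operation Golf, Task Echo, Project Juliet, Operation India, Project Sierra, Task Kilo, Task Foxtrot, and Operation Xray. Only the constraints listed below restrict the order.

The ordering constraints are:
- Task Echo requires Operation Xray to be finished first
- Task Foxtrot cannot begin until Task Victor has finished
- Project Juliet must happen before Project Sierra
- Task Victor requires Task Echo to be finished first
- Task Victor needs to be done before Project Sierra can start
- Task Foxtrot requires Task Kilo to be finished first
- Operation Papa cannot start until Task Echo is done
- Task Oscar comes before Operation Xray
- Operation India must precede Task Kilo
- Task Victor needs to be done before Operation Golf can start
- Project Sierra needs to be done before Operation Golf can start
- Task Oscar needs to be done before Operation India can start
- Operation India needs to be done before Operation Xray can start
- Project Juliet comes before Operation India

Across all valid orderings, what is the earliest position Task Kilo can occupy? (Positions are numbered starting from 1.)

Working backwards through the constraints from Task Kilo, its full set of required predecessors is Task Oscar, Project Juliet, Operation India — 3 of them.
So at minimum 3 operations come before Task Kilo, putting Task Kilo no earlier than position 4. That position is achievable by scheduling exactly those predecessors first.

4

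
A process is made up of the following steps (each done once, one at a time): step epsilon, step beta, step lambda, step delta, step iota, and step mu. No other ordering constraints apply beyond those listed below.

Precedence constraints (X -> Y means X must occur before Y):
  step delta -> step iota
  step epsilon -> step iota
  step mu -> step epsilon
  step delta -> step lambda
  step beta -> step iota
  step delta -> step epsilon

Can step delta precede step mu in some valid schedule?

No chain of constraints runs from step mu to step delta, so step mu is not required to come first.
So a valid ordering placing step delta earlier than step mu exists.

Yes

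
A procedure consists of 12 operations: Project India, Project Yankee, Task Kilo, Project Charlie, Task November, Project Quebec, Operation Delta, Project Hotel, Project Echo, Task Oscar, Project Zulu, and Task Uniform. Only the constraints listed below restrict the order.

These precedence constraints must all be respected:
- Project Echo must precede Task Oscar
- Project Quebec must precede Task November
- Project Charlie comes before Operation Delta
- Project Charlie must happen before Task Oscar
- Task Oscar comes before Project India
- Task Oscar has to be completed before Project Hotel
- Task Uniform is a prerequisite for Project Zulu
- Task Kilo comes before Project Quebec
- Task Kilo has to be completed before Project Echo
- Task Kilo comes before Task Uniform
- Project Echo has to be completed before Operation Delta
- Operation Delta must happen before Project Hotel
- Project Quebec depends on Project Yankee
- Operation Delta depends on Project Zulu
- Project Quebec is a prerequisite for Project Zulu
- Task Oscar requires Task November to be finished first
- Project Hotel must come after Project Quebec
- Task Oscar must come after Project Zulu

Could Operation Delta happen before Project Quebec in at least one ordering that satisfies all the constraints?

No

There is a dependency chain Project Quebec → Project Zulu → Operation Delta, so Operation Delta always comes after Project Quebec.
So no valid ordering can have Operation Delta before Project Quebec.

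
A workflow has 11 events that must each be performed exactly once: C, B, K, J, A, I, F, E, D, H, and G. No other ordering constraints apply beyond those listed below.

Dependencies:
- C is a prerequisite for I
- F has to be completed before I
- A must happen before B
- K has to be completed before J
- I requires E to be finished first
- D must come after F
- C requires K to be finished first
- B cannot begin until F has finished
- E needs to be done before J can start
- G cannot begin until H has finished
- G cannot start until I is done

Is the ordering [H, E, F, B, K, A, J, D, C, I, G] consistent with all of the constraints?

The sequence places B ahead of A.
Since A is required before B, the ordering is invalid.

No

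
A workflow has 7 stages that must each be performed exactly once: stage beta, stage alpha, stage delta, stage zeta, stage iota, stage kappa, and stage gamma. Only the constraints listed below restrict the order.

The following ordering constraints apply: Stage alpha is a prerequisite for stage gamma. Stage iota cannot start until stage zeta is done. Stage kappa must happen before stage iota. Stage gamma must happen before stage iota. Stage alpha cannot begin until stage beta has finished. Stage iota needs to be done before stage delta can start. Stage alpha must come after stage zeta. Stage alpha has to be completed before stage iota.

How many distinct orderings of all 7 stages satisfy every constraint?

10

3 stages have no prerequisites (stage beta, stage zeta, stage kappa), so any of them could come first.
Counting all ways to extend the partial order to a total order gives 10.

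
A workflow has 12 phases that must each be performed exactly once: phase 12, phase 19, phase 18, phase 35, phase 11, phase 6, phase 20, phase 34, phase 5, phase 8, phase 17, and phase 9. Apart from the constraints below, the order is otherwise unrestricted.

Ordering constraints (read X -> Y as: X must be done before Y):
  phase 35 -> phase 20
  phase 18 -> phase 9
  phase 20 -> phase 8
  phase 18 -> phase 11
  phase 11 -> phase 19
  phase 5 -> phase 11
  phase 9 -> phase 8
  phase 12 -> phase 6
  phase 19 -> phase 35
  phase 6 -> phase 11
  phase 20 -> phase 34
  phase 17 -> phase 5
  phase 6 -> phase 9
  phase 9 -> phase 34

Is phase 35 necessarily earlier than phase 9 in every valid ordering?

Phase 35 and phase 9 are not related by any chain of constraints.
There exist valid orderings with phase 9 before phase 35, so phase 35 is not required to come first.

No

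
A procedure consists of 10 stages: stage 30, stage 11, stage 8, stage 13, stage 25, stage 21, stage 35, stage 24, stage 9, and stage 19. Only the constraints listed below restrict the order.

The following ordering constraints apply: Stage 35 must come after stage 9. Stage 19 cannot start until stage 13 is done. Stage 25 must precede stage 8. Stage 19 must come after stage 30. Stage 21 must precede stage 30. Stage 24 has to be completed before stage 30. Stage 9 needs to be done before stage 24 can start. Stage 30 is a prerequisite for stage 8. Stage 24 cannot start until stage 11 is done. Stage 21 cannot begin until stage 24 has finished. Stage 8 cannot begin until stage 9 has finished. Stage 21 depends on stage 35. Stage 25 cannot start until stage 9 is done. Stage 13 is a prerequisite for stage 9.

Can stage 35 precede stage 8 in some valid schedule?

Every valid ordering already has stage 35 before stage 8 (the constraints require it), so in particular at least one does.

Yes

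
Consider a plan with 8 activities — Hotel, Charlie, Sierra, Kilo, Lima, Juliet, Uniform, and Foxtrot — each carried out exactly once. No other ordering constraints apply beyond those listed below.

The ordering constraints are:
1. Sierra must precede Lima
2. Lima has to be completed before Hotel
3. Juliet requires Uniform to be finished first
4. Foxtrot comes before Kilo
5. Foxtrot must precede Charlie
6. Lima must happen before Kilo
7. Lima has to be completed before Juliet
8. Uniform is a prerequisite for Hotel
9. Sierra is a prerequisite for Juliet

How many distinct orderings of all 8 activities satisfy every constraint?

The activities with no prerequisites are Sierra, Uniform, Foxtrot; any of them can be placed first.
Counting all ways to extend the partial order to a total order gives 480.

480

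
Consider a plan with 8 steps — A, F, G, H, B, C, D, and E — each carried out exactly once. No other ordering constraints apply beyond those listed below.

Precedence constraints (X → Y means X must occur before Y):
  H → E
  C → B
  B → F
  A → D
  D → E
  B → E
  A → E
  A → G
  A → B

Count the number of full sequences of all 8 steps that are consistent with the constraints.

424

The steps with no prerequisites are A, H, C; any of them can be placed first.
Enumerating by repeatedly choosing an available step (one whose prerequisites are all placed) gives 424 distinct complete orderings.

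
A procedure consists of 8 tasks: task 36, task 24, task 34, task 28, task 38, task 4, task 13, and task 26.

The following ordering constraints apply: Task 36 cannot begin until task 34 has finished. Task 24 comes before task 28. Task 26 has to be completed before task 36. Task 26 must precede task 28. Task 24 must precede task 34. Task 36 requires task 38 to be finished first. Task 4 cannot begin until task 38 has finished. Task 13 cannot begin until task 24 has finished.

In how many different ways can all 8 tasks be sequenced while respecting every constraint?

3 tasks have no prerequisites (task 24, task 38, task 26), so any of them could come first.
Systematically extending each partial ordering one task at a time and counting, there are 943 complete orderings.

943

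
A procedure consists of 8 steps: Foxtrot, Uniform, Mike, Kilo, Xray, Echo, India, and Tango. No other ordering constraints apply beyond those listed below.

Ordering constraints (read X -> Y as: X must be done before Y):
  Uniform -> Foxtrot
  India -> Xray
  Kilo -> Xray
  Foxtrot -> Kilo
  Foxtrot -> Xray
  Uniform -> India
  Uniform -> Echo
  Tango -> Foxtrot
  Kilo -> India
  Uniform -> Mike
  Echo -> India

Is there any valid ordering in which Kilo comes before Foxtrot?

No

The constraints give a chain Foxtrot → Kilo, which forces Foxtrot before Kilo.
Hence Kilo can never be scheduled before Foxtrot.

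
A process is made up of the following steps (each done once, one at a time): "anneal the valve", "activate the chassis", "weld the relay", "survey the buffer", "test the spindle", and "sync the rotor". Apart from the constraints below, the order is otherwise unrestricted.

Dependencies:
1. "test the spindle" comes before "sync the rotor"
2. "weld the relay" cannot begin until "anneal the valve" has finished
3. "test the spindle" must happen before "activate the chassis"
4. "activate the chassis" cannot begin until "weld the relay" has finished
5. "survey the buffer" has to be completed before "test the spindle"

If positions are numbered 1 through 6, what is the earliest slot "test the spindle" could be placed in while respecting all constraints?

2

Working backwards through the constraints from "test the spindle", its only required predecessor is "survey the buffer".
With 1 mandatory predecessor, the earliest "test the spindle" can sit is position 1+1 = 2, and placing just that one first achieves it.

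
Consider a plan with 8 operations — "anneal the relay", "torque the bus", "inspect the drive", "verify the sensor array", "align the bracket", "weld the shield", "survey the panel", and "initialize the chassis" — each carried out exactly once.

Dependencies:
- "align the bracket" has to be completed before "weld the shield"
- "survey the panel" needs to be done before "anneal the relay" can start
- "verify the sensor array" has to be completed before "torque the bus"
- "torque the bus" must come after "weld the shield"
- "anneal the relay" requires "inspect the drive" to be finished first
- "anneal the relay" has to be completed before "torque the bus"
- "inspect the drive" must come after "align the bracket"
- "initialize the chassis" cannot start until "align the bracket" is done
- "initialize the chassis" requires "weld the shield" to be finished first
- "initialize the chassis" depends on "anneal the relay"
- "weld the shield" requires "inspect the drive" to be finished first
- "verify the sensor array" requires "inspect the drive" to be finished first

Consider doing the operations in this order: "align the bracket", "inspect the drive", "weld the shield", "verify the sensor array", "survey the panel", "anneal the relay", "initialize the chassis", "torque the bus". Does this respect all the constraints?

Yes

Every stated constraint is respected: "align the bracket" sits at position 1, ahead of "initialize the chassis" at position 7, and each of the other listed pairs likewise has the predecessor earlier in the sequence.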